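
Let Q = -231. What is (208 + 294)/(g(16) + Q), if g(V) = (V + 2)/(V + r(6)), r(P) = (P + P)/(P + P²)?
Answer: -4769/2184 ≈ -2.1836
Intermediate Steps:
r(P) = 2*P/(P + P²) (r(P) = (2*P)/(P + P²) = 2*P/(P + P²))
g(V) = (2 + V)/(2/7 + V) (g(V) = (V + 2)/(V + 2/(1 + 6)) = (2 + V)/(V + 2/7) = (2 + V)/(2/7 + V))
(208 + 294)/(g(16) + Q) = (208 + 294)/(7*(2 + 16)/(2 + 7*16) - 231) = 502/(7*18/(2 + 112) - 231) = 502/(7*18/114 - 231) = 502/(7*(1/114)*18 - 231) = 502/(21/19 - 231) = 502/(-4368/19) = 502*(-19/4368) = -4769/2184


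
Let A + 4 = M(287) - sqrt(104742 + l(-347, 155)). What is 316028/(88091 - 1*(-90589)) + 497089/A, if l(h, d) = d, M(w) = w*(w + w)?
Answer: 5801940451254433/1212218092321530 + 497089*sqrt(104897)/27137185859 ≈ 4.7922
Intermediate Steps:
M(w) = 2*w**2 (M(w) = w*(2*w) = 2*w**2)
A = 164734 - sqrt(104897) (A = -4 + (2*287**2 - sqrt(104742 + 155)) = -4 + (2*82369 - sqrt(104897)) = -4 + (164738 - sqrt(104897)) = 164734 - sqrt(104897) ≈ 1.6441e+5)
316028/(88091 - 1*(-90589)) + 497089/A = 316028/(88091 - 1*(-90589)) + 497089/(164734 - sqrt(104897)) = 316028/(88091 + 90589) + 497089/(164734 - sqrt(104897)) = 316028/178680 + 497089/(164734 - sqrt(104897)) = 316028*(1/178680) + 497089/(164734 - sqrt(104897)) = 79007/44670 + 497089/(164734 - sqrt(104897))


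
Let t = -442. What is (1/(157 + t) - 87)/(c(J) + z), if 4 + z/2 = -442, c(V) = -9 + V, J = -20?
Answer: 24796/262485 ≈ 0.094466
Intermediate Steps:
z = -892 (z = -8 + 2*(-442) = -8 - 884 = -892)
(1/(157 + t) - 87)/(c(J) + z) = (1/(157 - 442) - 87)/((-9 - 20) - 892) = (1/(-285) - 87)/(-29 - 892) = (-1/285 - 87)/(-921) = -24796/285*(-1/921) = 24796/262485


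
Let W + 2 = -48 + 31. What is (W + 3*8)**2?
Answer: 25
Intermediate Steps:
W = -19 (W = -2 + (-48 + 31) = -2 - 17 = -19)
(W + 3*8)**2 = (-19 + 3*8)**2 = (-19 + 24)**2 = 5**2 = 25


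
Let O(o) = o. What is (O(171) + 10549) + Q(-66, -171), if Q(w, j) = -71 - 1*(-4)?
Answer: 10653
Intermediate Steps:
Q(w, j) = -67 (Q(w, j) = -71 + 4 = -67)
(O(171) + 10549) + Q(-66, -171) = (171 + 10549) - 67 = 10720 - 67 = 10653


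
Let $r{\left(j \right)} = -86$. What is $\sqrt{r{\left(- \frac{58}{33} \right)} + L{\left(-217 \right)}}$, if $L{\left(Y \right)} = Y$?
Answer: $i \sqrt{303} \approx 17.407 i$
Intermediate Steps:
$\sqrt{r{\left(- \frac{58}{33} \right)} + L{\left(-217 \right)}} = \sqrt{-86 - 217} = \sqrt{-303} = i \sqrt{303}$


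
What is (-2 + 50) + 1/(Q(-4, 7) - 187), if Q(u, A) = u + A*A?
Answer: 6815/142 ≈ 47.993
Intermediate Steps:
Q(u, A) = u + A**2
(-2 + 50) + 1/(Q(-4, 7) - 187) = (-2 + 50) + 1/((-4 + 7**2) - 187) = 48 + 1/((-4 + 49) - 187) = 48 + 1/(45 - 187) = 48 + 1/(-142) = 48 - 1/142 = 6815/142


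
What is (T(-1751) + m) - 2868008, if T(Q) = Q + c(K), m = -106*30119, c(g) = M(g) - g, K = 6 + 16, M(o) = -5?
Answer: -6062400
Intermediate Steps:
K = 22
c(g) = -5 - g
m = -3192614
T(Q) = -27 + Q (T(Q) = Q + (-5 - 1*22) = Q + (-5 - 22) = Q - 27 = -27 + Q)
(T(-1751) + m) - 2868008 = ((-27 - 1751) - 3192614) - 2868008 = (-1778 - 3192614) - 2868008 = -3194392 - 2868008 = -6062400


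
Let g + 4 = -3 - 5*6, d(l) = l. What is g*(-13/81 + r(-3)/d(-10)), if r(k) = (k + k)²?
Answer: 56351/405 ≈ 139.14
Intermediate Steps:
r(k) = 4*k² (r(k) = (2*k)² = 4*k²)
g = -37 (g = -4 + (-3 - 5*6) = -4 + (-3 - 30) = -4 - 33 = -37)
g*(-13/81 + r(-3)/d(-10)) = -37*(-13/81 + (4*(-3)²)/(-10)) = -37*(-13*1/81 + (4*9)*(-⅒)) = -37*(-13/81 + 36*(-⅒)) = -37*(-13/81 - 18/5) = -37*(-1523/405) = 56351/405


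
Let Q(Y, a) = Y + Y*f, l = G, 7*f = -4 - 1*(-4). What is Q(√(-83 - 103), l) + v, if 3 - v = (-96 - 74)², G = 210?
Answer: -28897 + I*√186 ≈ -28897.0 + 13.638*I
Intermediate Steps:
f = 0 (f = (-4 - 1*(-4))/7 = (-4 + 4)/7 = (⅐)*0 = 0)
v = -28897 (v = 3 - (-96 - 74)² = 3 - 1*(-170)² = 3 - 1*28900 = 3 - 28900 = -28897)
l = 210
Q(Y, a) = Y (Q(Y, a) = Y + Y*0 = Y + 0 = Y)
Q(√(-83 - 103), l) + v = √(-83 - 103) - 28897 = √(-186) - 28897 = I*√186 - 28897 = -28897 + I*√186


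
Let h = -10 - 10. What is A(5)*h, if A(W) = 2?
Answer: -40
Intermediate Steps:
h = -20
A(5)*h = 2*(-20) = -40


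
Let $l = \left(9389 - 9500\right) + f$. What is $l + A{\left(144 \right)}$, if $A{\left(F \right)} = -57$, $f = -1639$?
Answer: $-1807$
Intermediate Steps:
$l = -1750$ ($l = \left(9389 - 9500\right) - 1639 = -111 - 1639 = -1750$)
$l + A{\left(144 \right)} = -1750 - 57 = -1807$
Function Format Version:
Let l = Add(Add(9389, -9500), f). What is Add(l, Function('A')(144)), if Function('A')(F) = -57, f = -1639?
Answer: -1807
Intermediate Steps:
l = -1750 (l = Add(Add(9389, -9500), -1639) = Add(-111, -1639) = -1750)
Add(l, Function('A')(144)) = Add(-1750, -57) = -1807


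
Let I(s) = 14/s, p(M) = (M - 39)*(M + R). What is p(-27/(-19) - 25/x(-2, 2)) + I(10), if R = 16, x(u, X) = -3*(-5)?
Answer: -10021387/16245 ≈ -616.89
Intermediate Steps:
x(u, X) = 15
p(M) = (-39 + M)*(16 + M) (p(M) = (M - 39)*(M + 16) = (-39 + M)*(16 + M))
p(-27/(-19) - 25/x(-2, 2)) + I(10) = (-624 + (-27/(-19) - 25/15)² - 23*(-27/(-19) - 25/15)) + 14/10 = (-624 + (-27*(-1/19) - 25*1/15)² - 23*(-27*(-1/19) - 25*1/15)) + 14*(⅒) = (-624 + (27/19 - 5/3)² - 23*(27/19 - 5/3)) + 7/5 = (-624 + (-14/57)² - 23*(-14/57)) + 7/5 = (-624 + 196/3249 + 322/57) + 7/5 = -2008826/3249 + 7/5 = -10021387/16245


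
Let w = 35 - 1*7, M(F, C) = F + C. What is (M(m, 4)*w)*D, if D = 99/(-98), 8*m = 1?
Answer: -3267/28 ≈ -116.68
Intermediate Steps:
m = ⅛ (m = (⅛)*1 = ⅛ ≈ 0.12500)
D = -99/98 (D = 99*(-1/98) = -99/98 ≈ -1.0102)
M(F, C) = C + F
w = 28 (w = 35 - 7 = 28)
(M(m, 4)*w)*D = ((4 + ⅛)*28)*(-99/98) = ((33/8)*28)*(-99/98) = (231/2)*(-99/98) = -3267/28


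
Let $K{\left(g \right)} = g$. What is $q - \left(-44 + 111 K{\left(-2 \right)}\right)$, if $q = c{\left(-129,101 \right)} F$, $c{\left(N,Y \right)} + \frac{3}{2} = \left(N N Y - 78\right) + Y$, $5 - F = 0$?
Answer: $\frac{16808157}{2} \approx 8.4041 \cdot 10^{6}$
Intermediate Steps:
$F = 5$ ($F = 5 - 0 = 5 + 0 = 5$)
$c{\left(N,Y \right)} = - \frac{159}{2} + Y + Y N^{2}$ ($c{\left(N,Y \right)} = - \frac{3}{2} + \left(\left(N N Y - 78\right) + Y\right) = - \frac{3}{2} + \left(\left(N^{2} Y - 78\right) + Y\right) = - \frac{3}{2} + \left(\left(Y N^{2} - 78\right) + Y\right) = - \frac{3}{2} + \left(\left(-78 + Y N^{2}\right) + Y\right) = - \frac{3}{2} + \left(-78 + Y + Y N^{2}\right) = - \frac{159}{2} + Y + Y N^{2}$)
$q = \frac{16807625}{2}$ ($q = \left(- \frac{159}{2} + 101 + 101 \left(-129\right)^{2}\right) 5 = \left(- \frac{159}{2} + 101 + 101 \cdot 16641\right) 5 = \left(- \frac{159}{2} + 101 + 1680741\right) 5 = \frac{3361525}{2} \cdot 5 = \frac{16807625}{2} \approx 8.4038 \cdot 10^{6}$)
$q - \left(-44 + 111 K{\left(-2 \right)}\right) = \frac{16807625}{2} - \left(-44 + 111 \left(-2\right)\right) = \frac{16807625}{2} - \left(-44 - 222\right) = \frac{16807625}{2} - -266 = \frac{16807625}{2} + 266 = \frac{16808157}{2}$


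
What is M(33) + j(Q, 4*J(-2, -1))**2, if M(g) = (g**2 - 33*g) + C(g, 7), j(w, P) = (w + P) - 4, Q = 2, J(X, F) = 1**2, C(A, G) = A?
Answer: 37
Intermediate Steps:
J(X, F) = 1
j(w, P) = -4 + P + w (j(w, P) = (P + w) - 4 = -4 + P + w)
M(g) = g**2 - 32*g (M(g) = (g**2 - 33*g) + g = g**2 - 32*g)
M(33) + j(Q, 4*J(-2, -1))**2 = 33*(-32 + 33) + (-4 + 4*1 + 2)**2 = 33*1 + (-4 + 4 + 2)**2 = 33 + 2**2 = 33 + 4 = 37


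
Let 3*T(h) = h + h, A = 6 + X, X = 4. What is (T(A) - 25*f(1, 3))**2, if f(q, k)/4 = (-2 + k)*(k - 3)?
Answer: 400/9 ≈ 44.444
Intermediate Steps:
f(q, k) = 4*(-3 + k)*(-2 + k) (f(q, k) = 4*((-2 + k)*(k - 3)) = 4*((-2 + k)*(-3 + k)) = 4*((-3 + k)*(-2 + k)) = 4*(-3 + k)*(-2 + k))
A = 10 (A = 6 + 4 = 10)
T(h) = 2*h/3 (T(h) = (h + h)/3 = (2*h)/3 = 2*h/3)
(T(A) - 25*f(1, 3))**2 = ((2/3)*10 - 25*(24 - 20*3 + 4*3**2))**2 = (20/3 - 25*(24 - 60 + 4*9))**2 = (20/3 - 25*(24 - 60 + 36))**2 = (20/3 - 25*0)**2 = (20/3 + 0)**2 = (20/3)**2 = 400/9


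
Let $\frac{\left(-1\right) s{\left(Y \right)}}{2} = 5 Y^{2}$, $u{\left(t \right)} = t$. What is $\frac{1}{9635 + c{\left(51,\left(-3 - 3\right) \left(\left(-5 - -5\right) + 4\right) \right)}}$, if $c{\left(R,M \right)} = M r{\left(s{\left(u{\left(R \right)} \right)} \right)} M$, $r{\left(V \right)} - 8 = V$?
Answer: $- \frac{1}{14967517} \approx -6.6811 \cdot 10^{-8}$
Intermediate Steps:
$s{\left(Y \right)} = - 10 Y^{2}$ ($s{\left(Y \right)} = - 2 \cdot 5 Y^{2} = - 10 Y^{2}$)
$r{\left(V \right)} = 8 + V$
$c{\left(R,M \right)} = M^{2} \left(8 - 10 R^{2}\right)$ ($c{\left(R,M \right)} = M \left(8 - 10 R^{2}\right) M = M^{2} \left(8 - 10 R^{2}\right)$)
$\frac{1}{9635 + c{\left(51,\left(-3 - 3\right) \left(\left(-5 - -5\right) + 4\right) \right)}} = \frac{1}{9635 + \left(\left(-3 - 3\right) \left(\left(-5 - -5\right) + 4\right)\right)^{2} \left(8 - 10 \cdot 51^{2}\right)} = \frac{1}{9635 + \left(- 6 \left(\left(-5 + 5\right) + 4\right)\right)^{2} \left(8 - 26010\right)} = \frac{1}{9635 + \left(- 6 \left(0 + 4\right)\right)^{2} \left(8 - 26010\right)} = \frac{1}{9635 + \left(\left(-6\right) 4\right)^{2} \left(-26002\right)} = \frac{1}{9635 + \left(-24\right)^{2} \left(-26002\right)} = \frac{1}{9635 + 576 \left(-26002\right)} = \frac{1}{9635 - 14977152} = \frac{1}{-14967517} = - \frac{1}{14967517}$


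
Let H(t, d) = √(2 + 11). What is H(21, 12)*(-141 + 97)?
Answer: -44*√13 ≈ -158.64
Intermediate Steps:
H(t, d) = √13
H(21, 12)*(-141 + 97) = √13*(-141 + 97) = √13*(-44) = -44*√13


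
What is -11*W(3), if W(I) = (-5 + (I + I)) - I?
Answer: 22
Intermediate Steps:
W(I) = -5 + I (W(I) = (-5 + 2*I) - I = -5 + I)
-11*W(3) = -11*(-5 + 3) = -11*(-2) = 22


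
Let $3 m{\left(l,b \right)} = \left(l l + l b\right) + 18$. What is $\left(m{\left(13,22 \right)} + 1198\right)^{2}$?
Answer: $\frac{16540489}{9} \approx 1.8378 \cdot 10^{6}$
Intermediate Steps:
$m{\left(l,b \right)} = 6 + \frac{l^{2}}{3} + \frac{b l}{3}$ ($m{\left(l,b \right)} = \frac{\left(l l + l b\right) + 18}{3} = \frac{\left(l^{2} + b l\right) + 18}{3} = \frac{18 + l^{2} + b l}{3} = 6 + \frac{l^{2}}{3} + \frac{b l}{3}$)
$\left(m{\left(13,22 \right)} + 1198\right)^{2} = \left(\left(6 + \frac{13^{2}}{3} + \frac{1}{3} \cdot 22 \cdot 13\right) + 1198\right)^{2} = \left(\left(6 + \frac{1}{3} \cdot 169 + \frac{286}{3}\right) + 1198\right)^{2} = \left(\left(6 + \frac{169}{3} + \frac{286}{3}\right) + 1198\right)^{2} = \left(\frac{473}{3} + 1198\right)^{2} = \left(\frac{4067}{3}\right)^{2} = \frac{16540489}{9}$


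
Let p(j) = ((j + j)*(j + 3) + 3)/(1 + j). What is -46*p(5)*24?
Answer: -15272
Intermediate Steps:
p(j) = (3 + 2*j*(3 + j))/(1 + j) (p(j) = ((2*j)*(3 + j) + 3)/(1 + j) = (2*j*(3 + j) + 3)/(1 + j) = (3 + 2*j*(3 + j))/(1 + j))
-46*p(5)*24 = -46*(3 + 2*5² + 6*5)/(1 + 5)*24 = -46*(3 + 2*25 + 30)/6*24 = -23*(3 + 50 + 30)/3*24 = -23*83/3*24 = -46*83/6*24 = -1909/3*24 = -15272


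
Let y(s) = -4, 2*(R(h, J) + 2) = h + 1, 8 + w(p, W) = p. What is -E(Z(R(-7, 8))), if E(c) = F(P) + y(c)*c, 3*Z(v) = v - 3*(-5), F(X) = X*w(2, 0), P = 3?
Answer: 94/3 ≈ 31.333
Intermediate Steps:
w(p, W) = -8 + p
R(h, J) = -3/2 + h/2 (R(h, J) = -2 + (h + 1)/2 = -2 + (1 + h)/2 = -2 + (1/2 + h/2) = -3/2 + h/2)
F(X) = -6*X (F(X) = X*(-8 + 2) = X*(-6) = -6*X)
Z(v) = 5 + v/3 (Z(v) = (v - 3*(-5))/3 = (v + 15)/3 = (15 + v)/3 = 5 + v/3)
E(c) = -18 - 4*c (E(c) = -6*3 - 4*c = -18 - 4*c)
-E(Z(R(-7, 8))) = -(-18 - 4*(5 + (-3/2 + (1/2)*(-7))/3)) = -(-18 - 4*(5 + (-3/2 - 7/2)/3)) = -(-18 - 4*(5 + (1/3)*(-5))) = -(-18 - 4*(5 - 5/3)) = -(-18 - 4*10/3) = -(-18 - 40/3) = -1*(-94/3) = 94/3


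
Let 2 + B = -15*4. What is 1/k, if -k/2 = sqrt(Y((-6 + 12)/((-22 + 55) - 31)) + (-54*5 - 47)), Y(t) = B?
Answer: I*sqrt(379)/758 ≈ 0.025683*I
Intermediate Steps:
B = -62 (B = -2 - 15*4 = -2 - 60 = -62)
Y(t) = -62
k = -2*I*sqrt(379) (k = -2*sqrt(-62 + (-54*5 - 47)) = -2*sqrt(-62 + (-270 - 47)) = -2*sqrt(-62 - 317) = -2*I*sqrt(379) ≈ -38.936*I)
1/k = 1/(-2*I*sqrt(379)) = I*sqrt(379)/758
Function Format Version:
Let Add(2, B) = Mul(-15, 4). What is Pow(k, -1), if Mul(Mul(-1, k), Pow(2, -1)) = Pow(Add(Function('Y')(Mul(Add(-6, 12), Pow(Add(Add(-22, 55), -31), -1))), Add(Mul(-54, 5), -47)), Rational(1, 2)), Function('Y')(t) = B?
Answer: Mul(Rational(1, 758), I, Pow(379, Rational(1, 2))) ≈ Mul(0.025683, I)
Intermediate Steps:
B = -62 (B = Add(-2, Mul(-15, 4)) = Add(-2, -60) = -62)
Function('Y')(t) = -62
k = Mul(-2, I, Pow(379, Rational(1, 2))) (k = Mul(-2, Pow(Add(-62, Add(Mul(-54, 5), -47)), Rational(1, 2))) = Mul(-2, Pow(Add(-62, Add(-270, -47)), Rational(1, 2))) = Mul(-2, Pow(Add(-62, -317), Rational(1, 2))) = Mul(-2, Pow(-379, Rational(1, 2))) = Mul(-2, Mul(I, Pow(379, Rational(1, 2)))) = Mul(-2, I, Pow(379, Rational(1, 2))) ≈ Mul(-38.936, I))
Pow(k, -1) = Pow(Mul(-2, I, Pow(379, Rational(1, 2))), -1) = Mul(Rational(1, 758), I, Pow(379, Rational(1, 2)))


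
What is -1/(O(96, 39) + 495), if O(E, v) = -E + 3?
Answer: -1/402 ≈ -0.0024876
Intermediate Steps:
O(E, v) = 3 - E
-1/(O(96, 39) + 495) = -1/((3 - 1*96) + 495) = -1/((3 - 96) + 495) = -1/(-93 + 495) = -1/402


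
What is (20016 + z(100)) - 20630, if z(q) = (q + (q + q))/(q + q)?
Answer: -1225/2 ≈ -612.50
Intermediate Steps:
z(q) = 3/2 (z(q) = (q + 2*q)/((2*q)) = (3*q)*(1/(2*q)) = 3/2)
(20016 + z(100)) - 20630 = (20016 + 3/2) - 20630 = 40035/2 - 20630 = -1225/2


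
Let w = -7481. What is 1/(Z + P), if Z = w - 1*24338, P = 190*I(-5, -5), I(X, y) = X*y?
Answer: -1/27069 ≈ -3.6943e-5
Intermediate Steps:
P = 4750 (P = 190*(-5*(-5)) = 190*25 = 4750)
Z = -31819 (Z = -7481 - 1*24338 = -7481 - 24338 = -31819)
1/(Z + P) = 1/(-31819 + 4750) = 1/(-27069) = -1/27069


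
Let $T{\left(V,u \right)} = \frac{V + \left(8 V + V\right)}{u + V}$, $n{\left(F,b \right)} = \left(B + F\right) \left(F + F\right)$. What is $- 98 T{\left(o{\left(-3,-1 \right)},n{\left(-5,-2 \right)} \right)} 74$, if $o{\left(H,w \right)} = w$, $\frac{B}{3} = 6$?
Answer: $- \frac{72520}{131} \approx -553.59$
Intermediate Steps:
$B = 18$ ($B = 3 \cdot 6 = 18$)
$n{\left(F,b \right)} = 2 F \left(18 + F\right)$ ($n{\left(F,b \right)} = \left(18 + F\right) \left(F + F\right) = \left(18 + F\right) 2 F = 2 F \left(18 + F\right)$)
$T{\left(V,u \right)} = \frac{10 V}{V + u}$ ($T{\left(V,u \right)} = \frac{V + 9 V}{V + u} = \frac{10 V}{V + u}$)
$- 98 T{\left(o{\left(-3,-1 \right)},n{\left(-5,-2 \right)} \right)} 74 = - 98 \cdot 10 \left(-1\right) \frac{1}{-1 + 2 \left(-5\right) \left(18 - 5\right)} 74 = - 98 \cdot 10 \left(-1\right) \frac{1}{-1 + 2 \left(-5\right) 13} \cdot 74 = - 98 \cdot 10 \left(-1\right) \frac{1}{-1 - 130} \cdot 74 = - 98 \cdot 10 \left(-1\right) \frac{1}{-131} \cdot 74 = - 98 \cdot 10 \left(-1\right) \left(- \frac{1}{131}\right) 74 = \left(-98\right) \frac{10}{131} \cdot 74 = \left(- \frac{980}{131}\right) 74 = - \frac{72520}{131}$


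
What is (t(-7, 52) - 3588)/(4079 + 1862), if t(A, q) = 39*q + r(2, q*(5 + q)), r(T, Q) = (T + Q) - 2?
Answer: 108/457 ≈ 0.23632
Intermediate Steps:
r(T, Q) = -2 + Q + T (r(T, Q) = (Q + T) - 2 = -2 + Q + T)
t(A, q) = 39*q + q*(5 + q) (t(A, q) = 39*q + (-2 + q*(5 + q) + 2) = 39*q + q*(5 + q))
(t(-7, 52) - 3588)/(4079 + 1862) = (52*(44 + 52) - 3588)/(4079 + 1862) = (52*96 - 3588)/5941 = (4992 - 3588)*(1/5941) = 1404*(1/5941) = 108/457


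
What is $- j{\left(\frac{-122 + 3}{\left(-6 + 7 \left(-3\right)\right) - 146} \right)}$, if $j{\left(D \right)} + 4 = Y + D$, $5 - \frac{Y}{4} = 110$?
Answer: $\frac{73233}{173} \approx 423.31$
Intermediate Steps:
$Y = -420$ ($Y = 20 - 440 = -420$)
$j{\left(D \right)} = -424 + D$ ($j{\left(D \right)} = -4 + \left(-420 + D\right) = -424 + D$)
$- j{\left(\frac{-122 + 3}{\left(-6 + 7 \left(-3\right)\right) - 146} \right)} = - (-424 + \frac{-122 + 3}{\left(-6 + 7 \left(-3\right)\right) - 146}) = - (-424 - \frac{119}{\left(-6 - 21\right) - 146}) = - (-424 - \frac{119}{-27 - 146}) = - (-424 - \frac{119}{-173}) = - (-424 - - \frac{119}{173}) = - (-424 + \frac{119}{173}) = \left(-1\right) \left(- \frac{73233}{173}\right) = \frac{73233}{173}$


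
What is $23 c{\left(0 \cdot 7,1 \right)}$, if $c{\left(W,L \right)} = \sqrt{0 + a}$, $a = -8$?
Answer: $46 i \sqrt{2} \approx 65.054 i$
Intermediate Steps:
$c{\left(W,L \right)} = 2 i \sqrt{2}$ ($c{\left(W,L \right)} = \sqrt{0 - 8} = \sqrt{-8} = 2 i \sqrt{2}$)
$23 c{\left(0 \cdot 7,1 \right)} = 23 \cdot 2 i \sqrt{2} = 46 i \sqrt{2}$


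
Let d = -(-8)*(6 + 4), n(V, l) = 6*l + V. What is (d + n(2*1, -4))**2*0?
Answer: 0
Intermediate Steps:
n(V, l) = V + 6*l
d = 80 (d = -(-8)*10 = -2*(-40) = 80)
(d + n(2*1, -4))**2*0 = (80 + (2*1 + 6*(-4)))**2*0 = (80 + (2 - 24))**2*0 = (80 - 22)**2*0 = 58**2*0 = 3364*0 = 0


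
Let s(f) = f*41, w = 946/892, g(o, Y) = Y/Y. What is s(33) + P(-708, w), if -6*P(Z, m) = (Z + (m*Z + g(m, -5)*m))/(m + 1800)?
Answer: 6521620393/4819638 ≈ 1353.1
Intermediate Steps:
g(o, Y) = 1
w = 473/446 (w = 946*(1/892) = 473/446 ≈ 1.0605)
P(Z, m) = -(Z + m + Z*m)/(6*(1800 + m)) (P(Z, m) = -(Z + (m*Z + 1*m))/(6*(m + 1800)) = -(Z + (Z*m + m))/(6*(1800 + m)) = -(Z + (m + Z*m))/(6*(1800 + m)) = -(Z + m + Z*m)/(6*(1800 + m)))
s(f) = 41*f
s(33) + P(-708, w) = 41*33 + (-1*(-708) - 1*473/446 - 1*(-708)*473/446)/(6*(1800 + 473/446)) = 1353 + (708 - 473/446 + 167442/223)/(6*(803273/446)) = 1353 + (⅙)*(446/803273)*(650179/446) = 1353 + 650179/4819638 = 6521620393/4819638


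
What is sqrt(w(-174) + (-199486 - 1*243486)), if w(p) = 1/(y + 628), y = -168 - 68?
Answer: I*sqrt(347290046)/28 ≈ 665.56*I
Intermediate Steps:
y = -236
w(p) = 1/392 (w(p) = 1/(-236 + 628) = 1/392)
sqrt(w(-174) + (-199486 - 1*243486)) = sqrt(1/392 + (-199486 - 1*243486)) = sqrt(1/392 + (-199486 - 243486)) = sqrt(1/392 - 442972) = sqrt(-173645023/392) = I*sqrt(347290046)/28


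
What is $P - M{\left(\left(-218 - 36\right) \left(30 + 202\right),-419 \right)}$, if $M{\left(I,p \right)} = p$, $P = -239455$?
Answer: $-239036$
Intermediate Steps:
$P - M{\left(\left(-218 - 36\right) \left(30 + 202\right),-419 \right)} = -239455 - -419 = -239455 + 419 = -239036$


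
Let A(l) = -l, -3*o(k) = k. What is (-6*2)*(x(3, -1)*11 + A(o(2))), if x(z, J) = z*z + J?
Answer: -1064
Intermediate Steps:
o(k) = -k/3
x(z, J) = J + z² (x(z, J) = z² + J = J + z²)
(-6*2)*(x(3, -1)*11 + A(o(2))) = (-6*2)*((-1 + 3²)*11 - (-1)*2/3) = -12*((-1 + 9)*11 - 1*(-⅔)) = -12*(8*11 + ⅔) = -12*(88 + ⅔) = -12*266/3 = -1064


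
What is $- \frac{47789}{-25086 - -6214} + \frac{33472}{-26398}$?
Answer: $\frac{44989317}{35584504} \approx 1.2643$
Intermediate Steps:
$- \frac{47789}{-25086 - -6214} + \frac{33472}{-26398} = - \frac{47789}{-25086 + 6214} + 33472 \left(- \frac{1}{26398}\right) = - \frac{47789}{-18872} - \frac{16736}{13199} = \left(-47789\right) \left(- \frac{1}{18872}\right) - \frac{16736}{13199} = \frac{6827}{2696} - \frac{16736}{13199} = \frac{44989317}{35584504}$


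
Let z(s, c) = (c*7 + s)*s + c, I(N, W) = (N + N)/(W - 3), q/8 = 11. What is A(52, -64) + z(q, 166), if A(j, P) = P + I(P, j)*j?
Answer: 5388342/49 ≈ 1.0997e+5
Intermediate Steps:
q = 88 (q = 8*11 = 88)
I(N, W) = 2*N/(-3 + W) (I(N, W) = (2*N)/(-3 + W) = 2*N/(-3 + W))
A(j, P) = P + 2*P*j/(-3 + j) (A(j, P) = P + (2*P/(-3 + j))*j = P + 2*P*j/(-3 + j))
z(s, c) = c + s*(s + 7*c) (z(s, c) = (7*c + s)*s + c = (s + 7*c)*s + c = s*(s + 7*c) + c = c + s*(s + 7*c))
A(52, -64) + z(q, 166) = 3*(-64)*(-1 + 52)/(-3 + 52) + (166 + 88² + 7*166*88) = 3*(-64)*51/49 + (166 + 7744 + 102256) = 3*(-64)*(1/49)*51 + 110166 = -9792/49 + 110166 = 5388342/49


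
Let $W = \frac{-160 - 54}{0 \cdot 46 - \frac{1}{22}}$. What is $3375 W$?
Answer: $15889500$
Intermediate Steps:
$W = 4708$ ($W = - \frac{214}{0 - \frac{1}{22}} = - \frac{214}{- \frac{1}{22}} = \left(-214\right) \left(-22\right) = 4708$)
$3375 W = 3375 \cdot 4708 = 15889500$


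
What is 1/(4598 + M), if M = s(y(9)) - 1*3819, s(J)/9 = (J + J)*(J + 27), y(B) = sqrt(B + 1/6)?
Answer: -472/636997 + 81*sqrt(330)/1273994 ≈ 0.00041400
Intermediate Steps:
y(B) = sqrt(1/6 + B) (y(B) = sqrt(B + 1*(1/6)) = sqrt(B + 1/6) = sqrt(1/6 + B))
s(J) = 18*J*(27 + J) (s(J) = 9*((J + J)*(J + 27)) = 9*((2*J)*(27 + J)) = 9*(2*J*(27 + J)) = 18*J*(27 + J))
M = -3819 + 3*sqrt(330)*(27 + sqrt(330)/6) (M = 18*(sqrt(6 + 36*9)/6)*(27 + sqrt(6 + 36*9)/6) - 1*3819 = 18*(sqrt(6 + 324)/6)*(27 + sqrt(6 + 324)/6) - 3819 = 18*(sqrt(330)/6)*(27 + sqrt(330)/6) - 3819 = 3*sqrt(330)*(27 + sqrt(330)/6) - 3819 = -3819 + 3*sqrt(330)*(27 + sqrt(330)/6) ≈ -2182.6)
1/(4598 + M) = 1/(4598 + (-3654 + 81*sqrt(330))) = 1/(944 + 81*sqrt(330))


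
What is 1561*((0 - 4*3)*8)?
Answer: -149856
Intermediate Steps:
1561*((0 - 4*3)*8) = 1561*((0 - 12)*8) = 1561*(-12*8) = 1561*(-96) = -149856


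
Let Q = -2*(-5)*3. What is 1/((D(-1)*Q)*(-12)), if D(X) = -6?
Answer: 1/2160 ≈ 0.00046296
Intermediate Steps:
Q = 30 (Q = 10*3 = 30)
1/((D(-1)*Q)*(-12)) = 1/(-6*30*(-12)) = 1/(-180*(-12)) = 1/2160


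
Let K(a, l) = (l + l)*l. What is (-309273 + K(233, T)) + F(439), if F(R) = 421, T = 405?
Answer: 19198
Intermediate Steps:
K(a, l) = 2*l² (K(a, l) = (2*l)*l = 2*l²)
(-309273 + K(233, T)) + F(439) = (-309273 + 2*405²) + 421 = (-309273 + 2*164025) + 421 = (-309273 + 328050) + 421 = 18777 + 421 = 19198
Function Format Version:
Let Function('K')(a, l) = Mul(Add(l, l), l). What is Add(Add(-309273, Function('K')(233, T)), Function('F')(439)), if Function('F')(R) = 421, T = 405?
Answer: 19198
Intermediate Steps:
Function('K')(a, l) = Mul(2, Pow(l, 2)) (Function('K')(a, l) = Mul(Mul(2, l), l) = Mul(2, Pow(l, 2)))
Add(Add(-309273, Function('K')(233, T)), Function('F')(439)) = Add(Add(-309273, Mul(2, Pow(405, 2))), 421) = Add(Add(-309273, Mul(2, 164025)), 421) = Add(Add(-309273, 328050), 421) = Add(18777, 421) = 19198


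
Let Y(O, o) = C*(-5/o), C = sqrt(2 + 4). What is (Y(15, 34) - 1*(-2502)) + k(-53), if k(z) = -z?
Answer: 2555 - 5*sqrt(6)/34 ≈ 2554.6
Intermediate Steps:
C = sqrt(6) ≈ 2.4495
Y(O, o) = -5*sqrt(6)/o (Y(O, o) = sqrt(6)*(-5/o) = -5*sqrt(6)/o)
(Y(15, 34) - 1*(-2502)) + k(-53) = (-5*sqrt(6)/34 - 1*(-2502)) - 1*(-53) = (-5*sqrt(6)*1/34 + 2502) + 53 = (-5*sqrt(6)/34 + 2502) + 53 = (2502 - 5*sqrt(6)/34) + 53 = 2555 - 5*sqrt(6)/34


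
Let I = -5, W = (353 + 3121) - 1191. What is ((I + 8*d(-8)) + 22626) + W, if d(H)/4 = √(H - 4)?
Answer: 24904 + 64*I*√3 ≈ 24904.0 + 110.85*I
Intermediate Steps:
W = 2283 (W = 3474 - 1191 = 2283)
d(H) = 4*√(-4 + H) (d(H) = 4*√(H - 4) = 4*√(-4 + H))
((I + 8*d(-8)) + 22626) + W = ((-5 + 8*(4*√(-4 - 8))) + 22626) + 2283 = ((-5 + 8*(4*√(-12))) + 22626) + 2283 = ((-5 + 8*(4*(2*I*√3))) + 22626) + 2283 = ((-5 + 8*(8*I*√3)) + 22626) + 2283 = ((-5 + 64*I*√3) + 22626) + 2283 = (22621 + 64*I*√3) + 2283 = 24904 + 64*I*√3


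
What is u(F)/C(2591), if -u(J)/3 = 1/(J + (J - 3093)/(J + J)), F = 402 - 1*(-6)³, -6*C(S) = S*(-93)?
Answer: -824/6794915637 ≈ -1.2127e-7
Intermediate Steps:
C(S) = 31*S/2 (C(S) = -S*(-93)/6 = -(-31)*S/2 = 31*S/2)
F = 618 (F = 402 - 1*(-216) = 402 + 216 = 618)
u(J) = -3/(J + (-3093 + J)/(2*J)) (u(J) = -3/(J + (J - 3093)/(J + J)) = -3/(J + (-3093 + J)/((2*J))) = -3/(J + (-3093 + J)*(1/(2*J))) = -3/(J + (-3093 + J)/(2*J)))
u(F)/C(2591) = (-6*618/(-3093 + 618 + 2*618²))/(((31/2)*2591)) = (-6*618/(-3093 + 618 + 2*381924))/(80321/2) = -6*618/(-3093 + 618 + 763848)*(2/80321) = -6*618/761373*(2/80321) = -6*618*1/761373*(2/80321) = -412/84597*2/80321 = -824/6794915637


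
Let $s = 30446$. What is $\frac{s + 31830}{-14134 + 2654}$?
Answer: $- \frac{15569}{2870} \approx -5.4247$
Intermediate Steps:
$\frac{s + 31830}{-14134 + 2654} = \frac{30446 + 31830}{-14134 + 2654} = \frac{62276}{-11480} = 62276 \left(- \frac{1}{11480}\right) = - \frac{15569}{2870}$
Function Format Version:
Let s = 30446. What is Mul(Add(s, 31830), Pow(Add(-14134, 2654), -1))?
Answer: Rational(-15569, 2870) ≈ -5.4247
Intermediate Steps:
Mul(Add(s, 31830), Pow(Add(-14134, 2654), -1)) = Mul(Add(30446, 31830), Pow(Add(-14134, 2654), -1)) = Mul(62276, Pow(-11480, -1)) = Mul(62276, Rational(-1, 11480)) = Rational(-15569, 2870)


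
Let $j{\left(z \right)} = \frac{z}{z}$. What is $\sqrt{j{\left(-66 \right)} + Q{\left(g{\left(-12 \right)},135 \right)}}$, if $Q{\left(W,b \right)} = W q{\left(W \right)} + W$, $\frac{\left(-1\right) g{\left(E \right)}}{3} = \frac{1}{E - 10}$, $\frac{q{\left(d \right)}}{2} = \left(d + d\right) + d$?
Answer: $\frac{\sqrt{151}}{11} \approx 1.1171$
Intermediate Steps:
$q{\left(d \right)} = 6 d$ ($q{\left(d \right)} = 2 \left(\left(d + d\right) + d\right) = 2 \left(2 d + d\right) = 2 \cdot 3 d = 6 d$)
$g{\left(E \right)} = - \frac{3}{-10 + E}$ ($g{\left(E \right)} = - \frac{3}{E - 10} = - \frac{3}{-10 + E}$)
$j{\left(z \right)} = 1$
$Q{\left(W,b \right)} = W + 6 W^{2}$ ($Q{\left(W,b \right)} = W 6 W + W = 6 W^{2} + W = W + 6 W^{2}$)
$\sqrt{j{\left(-66 \right)} + Q{\left(g{\left(-12 \right)},135 \right)}} = \sqrt{1 + - \frac{3}{-10 - 12} \left(1 + 6 \left(- \frac{3}{-10 - 12}\right)\right)} = \sqrt{1 + - \frac{3}{-22} \left(1 + 6 \left(- \frac{3}{-22}\right)\right)} = \sqrt{1 + \left(-3\right) \left(- \frac{1}{22}\right) \left(1 + 6 \left(\left(-3\right) \left(- \frac{1}{22}\right)\right)\right)} = \sqrt{1 + \frac{3 \left(1 + 6 \cdot \frac{3}{22}\right)}{22}} = \sqrt{1 + \frac{3 \left(1 + \frac{9}{11}\right)}{22}} = \sqrt{1 + \frac{3}{22} \cdot \frac{20}{11}} = \sqrt{1 + \frac{30}{121}} = \sqrt{\frac{151}{121}} = \frac{\sqrt{151}}{11}$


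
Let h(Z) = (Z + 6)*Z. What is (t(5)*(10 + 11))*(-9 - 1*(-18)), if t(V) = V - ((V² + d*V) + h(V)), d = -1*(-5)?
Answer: -18900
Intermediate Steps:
h(Z) = Z*(6 + Z) (h(Z) = (6 + Z)*Z = Z*(6 + Z))
d = 5
t(V) = -V² - 4*V - V*(6 + V) (t(V) = V - ((V² + 5*V) + V*(6 + V)) = V - (V² + 5*V + V*(6 + V)) = V + (-V² - 5*V - V*(6 + V)) = -V² - 4*V - V*(6 + V))
(t(5)*(10 + 11))*(-9 - 1*(-18)) = ((2*5*(-5 - 1*5))*(10 + 11))*(-9 - 1*(-18)) = ((2*5*(-5 - 5))*21)*(-9 + 18) = ((2*5*(-10))*21)*9 = -100*21*9 = -2100*9 = -18900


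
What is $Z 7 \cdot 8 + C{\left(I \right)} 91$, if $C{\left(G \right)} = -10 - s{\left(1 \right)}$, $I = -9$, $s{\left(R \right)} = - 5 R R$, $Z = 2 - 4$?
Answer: $-567$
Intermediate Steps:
$Z = -2$
$s{\left(R \right)} = - 5 R^{2}$
$C{\left(G \right)} = -5$ ($C{\left(G \right)} = -10 - - 5 \cdot 1^{2} = -10 - \left(-5\right) 1 = -10 - -5 = -10 + 5 = -5$)
$Z 7 \cdot 8 + C{\left(I \right)} 91 = \left(-2\right) 7 \cdot 8 - 455 = \left(-14\right) 8 - 455 = -112 - 455 = -567$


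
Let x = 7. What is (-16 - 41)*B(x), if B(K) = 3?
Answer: -171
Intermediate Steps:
(-16 - 41)*B(x) = (-16 - 41)*3 = -57*3 = -171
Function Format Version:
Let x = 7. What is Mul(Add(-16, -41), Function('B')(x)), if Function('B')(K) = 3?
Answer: -171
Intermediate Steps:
Mul(Add(-16, -41), Function('B')(x)) = Mul(Add(-16, -41), 3) = Mul(-57, 3) = -171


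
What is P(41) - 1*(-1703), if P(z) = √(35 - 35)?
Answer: 1703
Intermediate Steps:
P(z) = 0 (P(z) = √0 = 0)
P(41) - 1*(-1703) = 0 - 1*(-1703) = 0 + 1703 = 1703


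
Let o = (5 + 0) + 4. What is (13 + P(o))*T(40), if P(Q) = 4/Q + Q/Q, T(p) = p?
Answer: 5200/9 ≈ 577.78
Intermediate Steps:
o = 9 (o = 5 + 4 = 9)
P(Q) = 1 + 4/Q (P(Q) = 4/Q + 1 = 1 + 4/Q)
(13 + P(o))*T(40) = (13 + (4 + 9)/9)*40 = (13 + (⅑)*13)*40 = (13 + 13/9)*40 = (130/9)*40 = 5200/9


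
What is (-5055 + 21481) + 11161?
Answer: 27587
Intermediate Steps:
(-5055 + 21481) + 11161 = 16426 + 11161 = 27587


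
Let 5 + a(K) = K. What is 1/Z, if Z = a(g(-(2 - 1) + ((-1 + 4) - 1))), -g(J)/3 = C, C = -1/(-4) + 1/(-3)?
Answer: -4/19 ≈ -0.21053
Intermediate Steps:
C = -1/12 (C = -1*(-¼) + 1*(-⅓) = ¼ - ⅓ = -1/12 ≈ -0.083333)
g(J) = ¼ (g(J) = -3*(-1/12) = ¼)
a(K) = -5 + K
Z = -19/4 (Z = -5 + ¼ = -19/4 ≈ -4.7500)
1/Z = 1/(-19/4) = -4/19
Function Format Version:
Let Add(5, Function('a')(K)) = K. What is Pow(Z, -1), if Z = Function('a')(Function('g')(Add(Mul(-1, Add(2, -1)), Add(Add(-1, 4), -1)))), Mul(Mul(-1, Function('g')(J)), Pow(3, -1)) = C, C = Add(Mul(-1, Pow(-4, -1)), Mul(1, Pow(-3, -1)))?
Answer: Rational(-4, 19) ≈ -0.21053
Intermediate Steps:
C = Rational(-1, 12) (C = Add(Mul(-1, Rational(-1, 4)), Mul(1, Rational(-1, 3))) = Add(Rational(1, 4), Rational(-1, 3)) = Rational(-1, 12) ≈ -0.083333)
Function('g')(J) = Rational(1, 4) (Function('g')(J) = Mul(-3, Rational(-1, 12)) = Rational(1, 4))
Function('a')(K) = Add(-5, K)
Z = Rational(-19, 4) (Z = Add(-5, Rational(1, 4)) = Rational(-19, 4) ≈ -4.7500)
Pow(Z, -1) = Pow(Rational(-19, 4), -1) = Rational(-4, 19)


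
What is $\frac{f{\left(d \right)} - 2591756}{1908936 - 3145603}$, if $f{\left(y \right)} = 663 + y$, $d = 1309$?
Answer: $\frac{2589784}{1236667} \approx 2.0942$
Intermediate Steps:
$\frac{f{\left(d \right)} - 2591756}{1908936 - 3145603} = \frac{\left(663 + 1309\right) - 2591756}{1908936 - 3145603} = \frac{1972 - 2591756}{-1236667} = \left(-2589784\right) \left(- \frac{1}{1236667}\right) = \frac{2589784}{1236667}$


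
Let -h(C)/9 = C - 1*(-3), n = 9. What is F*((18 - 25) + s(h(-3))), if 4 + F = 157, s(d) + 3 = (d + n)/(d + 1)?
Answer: -153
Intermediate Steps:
h(C) = -27 - 9*C (h(C) = -9*(C - 1*(-3)) = -9*(C + 3) = -9*(3 + C) = -27 - 9*C)
s(d) = -3 + (9 + d)/(1 + d) (s(d) = -3 + (d + 9)/(d + 1) = -3 + (9 + d)/(1 + d))
F = 153 (F = -4 + 157 = 153)
F*((18 - 25) + s(h(-3))) = 153*((18 - 25) + 2*(3 - (-27 - 9*(-3)))/(1 + (-27 - 9*(-3)))) = 153*(-7 + 2*(3 - (-27 + 27))/(1 + (-27 + 27))) = 153*(-7 + 2*(3 - 1*0)/(1 + 0)) = 153*(-7 + 2*(3 + 0)/1) = 153*(-7 + 2*1*3) = 153*(-7 + 6) = 153*(-1) = -153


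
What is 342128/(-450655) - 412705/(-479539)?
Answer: 21923852783/216106648045 ≈ 0.10145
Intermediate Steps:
342128/(-450655) - 412705/(-479539) = 342128*(-1/450655) - 412705*(-1/479539) = -342128/450655 + 412705/479539 = 21923852783/216106648045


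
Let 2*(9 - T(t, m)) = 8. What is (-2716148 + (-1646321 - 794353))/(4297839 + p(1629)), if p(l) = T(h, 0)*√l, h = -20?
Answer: -3693865117943/3078570004866 + 12892055*√181/3078570004866 ≈ -1.1998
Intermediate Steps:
T(t, m) = 5 (T(t, m) = 9 - ½*8 = 9 - 4 = 5)
p(l) = 5*√l
(-2716148 + (-1646321 - 794353))/(4297839 + p(1629)) = (-2716148 + (-1646321 - 794353))/(4297839 + 5*√1629) = (-2716148 - 2440674)/(4297839 + 5*(3*√181)) = -5156822/(4297839 + 15*√181)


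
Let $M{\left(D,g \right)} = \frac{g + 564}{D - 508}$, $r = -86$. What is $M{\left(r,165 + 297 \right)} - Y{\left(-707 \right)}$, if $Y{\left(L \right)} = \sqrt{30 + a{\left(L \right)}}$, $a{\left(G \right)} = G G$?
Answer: $- \frac{19}{11} - \sqrt{499879} \approx -708.75$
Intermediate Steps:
$a{\left(G \right)} = G^{2}$
$M{\left(D,g \right)} = \frac{564 + g}{-508 + D}$
$Y{\left(L \right)} = \sqrt{30 + L^{2}}$
$M{\left(r,165 + 297 \right)} - Y{\left(-707 \right)} = \frac{564 + \left(165 + 297\right)}{-508 - 86} - \sqrt{30 + \left(-707\right)^{2}} = \frac{564 + 462}{-594} - \sqrt{30 + 499849} = \left(- \frac{1}{594}\right) 1026 - \sqrt{499879} = - \frac{19}{11} - \sqrt{499879}$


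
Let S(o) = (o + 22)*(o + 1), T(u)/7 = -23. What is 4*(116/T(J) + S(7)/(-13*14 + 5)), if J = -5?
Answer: -231536/28497 ≈ -8.1249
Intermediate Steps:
T(u) = -161 (T(u) = 7*(-23) = -161)
S(o) = (1 + o)*(22 + o) (S(o) = (22 + o)*(1 + o) = (1 + o)*(22 + o))
4*(116/T(J) + S(7)/(-13*14 + 5)) = 4*(116/(-161) + (22 + 7² + 23*7)/(-13*14 + 5)) = 4*(116*(-1/161) + (22 + 49 + 161)/(-182 + 5)) = 4*(-116/161 + 232/(-177)) = 4*(-116/161 + 232*(-1/177)) = 4*(-116/161 - 232/177) = 4*(-57884/28497) = -231536/28497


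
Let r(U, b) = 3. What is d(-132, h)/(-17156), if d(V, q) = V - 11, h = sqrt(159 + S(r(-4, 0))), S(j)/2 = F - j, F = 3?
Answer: 143/17156 ≈ 0.0083353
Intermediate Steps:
S(j) = 6 - 2*j (S(j) = 2*(3 - j) = 6 - 2*j)
h = sqrt(159) (h = sqrt(159 + (6 - 2*3)) = sqrt(159 + (6 - 6)) = sqrt(159 + 0) = sqrt(159) ≈ 12.610)
d(V, q) = -11 + V
d(-132, h)/(-17156) = (-11 - 132)/(-17156) = -143*(-1/17156) = 143/17156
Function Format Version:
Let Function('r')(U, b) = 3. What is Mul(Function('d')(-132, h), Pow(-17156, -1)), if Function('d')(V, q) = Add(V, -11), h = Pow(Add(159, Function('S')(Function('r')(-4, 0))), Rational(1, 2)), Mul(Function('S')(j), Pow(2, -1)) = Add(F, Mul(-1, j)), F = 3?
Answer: Rational(143, 17156) ≈ 0.0083353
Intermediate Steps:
Function('S')(j) = Add(6, Mul(-2, j)) (Function('S')(j) = Mul(2, Add(3, Mul(-1, j))) = Add(6, Mul(-2, j)))
h = Pow(159, Rational(1, 2)) (h = Pow(Add(159, Add(6, Mul(-2, 3))), Rational(1, 2)) = Pow(Add(159, Add(6, -6)), Rational(1, 2)) = Pow(Add(159, 0), Rational(1, 2)) = Pow(159, Rational(1, 2)) ≈ 12.610)
Function('d')(V, q) = Add(-11, V)
Mul(Function('d')(-132, h), Pow(-17156, -1)) = Mul(Add(-11, -132), Pow(-17156, -1)) = Mul(-143, Rational(-1, 17156)) = Rational(143, 17156)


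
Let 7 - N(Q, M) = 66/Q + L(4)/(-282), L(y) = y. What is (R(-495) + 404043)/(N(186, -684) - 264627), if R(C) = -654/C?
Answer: -97134275041/63616052995 ≈ -1.5269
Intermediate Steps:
N(Q, M) = 989/141 - 66/Q (N(Q, M) = 7 - (66/Q + 4/(-282)) = 7 - (66/Q + 4*(-1/282)) = 7 - (66/Q - 2/141) = 7 - (-2/141 + 66/Q) = 7 + (2/141 - 66/Q) = 989/141 - 66/Q)
(R(-495) + 404043)/(N(186, -684) - 264627) = (-654/(-495) + 404043)/((989/141 - 66/186) - 264627) = (-654*(-1/495) + 404043)/((989/141 - 66*1/186) - 264627) = (218/165 + 404043)/((989/141 - 11/31) - 264627) = 66667313/(165*(29108/4371 - 264627)) = 66667313/(165*(-1156655509/4371)) = (66667313/165)*(-4371/1156655509) = -97134275041/63616052995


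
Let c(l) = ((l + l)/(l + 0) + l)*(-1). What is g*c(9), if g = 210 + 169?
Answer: -4169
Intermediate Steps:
c(l) = -2 - l (c(l) = ((2*l)/l + l)*(-1) = (2 + l)*(-1) = -2 - l)
g = 379
g*c(9) = 379*(-2 - 1*9) = 379*(-2 - 9) = 379*(-11) = -4169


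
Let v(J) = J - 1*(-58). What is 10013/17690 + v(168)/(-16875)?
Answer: 32994287/59703750 ≈ 0.55263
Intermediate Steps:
v(J) = 58 + J (v(J) = J + 58 = 58 + J)
10013/17690 + v(168)/(-16875) = 10013/17690 + (58 + 168)/(-16875) = 10013*(1/17690) + 226*(-1/16875) = 10013/17690 - 226/16875 = 32994287/59703750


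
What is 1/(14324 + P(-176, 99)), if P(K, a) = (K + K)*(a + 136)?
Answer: -1/68396 ≈ -1.4621e-5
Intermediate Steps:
P(K, a) = 2*K*(136 + a) (P(K, a) = (2*K)*(136 + a) = 2*K*(136 + a))
1/(14324 + P(-176, 99)) = 1/(14324 + 2*(-176)*(136 + 99)) = 1/(14324 + 2*(-176)*235) = 1/(14324 - 82720) = 1/(-68396) = -1/68396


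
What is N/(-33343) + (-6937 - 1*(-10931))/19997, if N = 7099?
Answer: -8786761/666759971 ≈ -0.013178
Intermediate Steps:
N/(-33343) + (-6937 - 1*(-10931))/19997 = 7099/(-33343) + (-6937 - 1*(-10931))/19997 = 7099*(-1/33343) + (-6937 + 10931)*(1/19997) = -7099/33343 + 3994*(1/19997) = -7099/33343 + 3994/19997 = -8786761/666759971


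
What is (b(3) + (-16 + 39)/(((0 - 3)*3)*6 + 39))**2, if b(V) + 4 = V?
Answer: 1444/225 ≈ 6.4178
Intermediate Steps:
b(V) = -4 + V
(b(3) + (-16 + 39)/(((0 - 3)*3)*6 + 39))**2 = ((-4 + 3) + (-16 + 39)/(((0 - 3)*3)*6 + 39))**2 = (-1 + 23/(-3*3*6 + 39))**2 = (-1 + 23/(-9*6 + 39))**2 = (-1 + 23/(-54 + 39))**2 = (-1 + 23/(-15))**2 = (-1 + 23*(-1/15))**2 = (-1 - 23/15)**2 = (-38/15)**2 = 1444/225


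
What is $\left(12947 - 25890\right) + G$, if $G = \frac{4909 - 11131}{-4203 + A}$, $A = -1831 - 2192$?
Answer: $- \frac{17743816}{1371} \approx -12942.0$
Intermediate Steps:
$A = -4023$
$G = \frac{1037}{1371}$ ($G = \frac{4909 - 11131}{-4203 - 4023} = - \frac{6222}{-8226} = \left(-6222\right) \left(- \frac{1}{8226}\right) = \frac{1037}{1371} \approx 0.75638$)
$\left(12947 - 25890\right) + G = \left(12947 - 25890\right) + \frac{1037}{1371} = -12943 + \frac{1037}{1371} = - \frac{17743816}{1371}$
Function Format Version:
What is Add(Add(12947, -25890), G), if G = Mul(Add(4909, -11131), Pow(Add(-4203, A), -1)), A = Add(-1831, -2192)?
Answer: Rational(-17743816, 1371) ≈ -12942.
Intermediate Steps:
A = -4023
G = Rational(1037, 1371) (G = Mul(Add(4909, -11131), Pow(Add(-4203, -4023), -1)) = Mul(-6222, Pow(-8226, -1)) = Mul(-6222, Rational(-1, 8226)) = Rational(1037, 1371) ≈ 0.75638)
Add(Add(12947, -25890), G) = Add(Add(12947, -25890), Rational(1037, 1371)) = Add(-12943, Rational(1037, 1371)) = Rational(-17743816, 1371)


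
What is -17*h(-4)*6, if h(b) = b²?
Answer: -1632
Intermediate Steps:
-17*h(-4)*6 = -17*(-4)²*6 = -17*16*6 = -272*6 = -1632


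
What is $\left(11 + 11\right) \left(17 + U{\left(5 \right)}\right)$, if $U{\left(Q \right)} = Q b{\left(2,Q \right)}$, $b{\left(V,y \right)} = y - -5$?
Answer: $1474$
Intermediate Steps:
$b{\left(V,y \right)} = 5 + y$ ($b{\left(V,y \right)} = y + 5 = 5 + y$)
$U{\left(Q \right)} = Q \left(5 + Q\right)$
$\left(11 + 11\right) \left(17 + U{\left(5 \right)}\right) = \left(11 + 11\right) \left(17 + 5 \left(5 + 5\right)\right) = 22 \left(17 + 5 \cdot 10\right) = 22 \left(17 + 50\right) = 22 \cdot 67 = 1474$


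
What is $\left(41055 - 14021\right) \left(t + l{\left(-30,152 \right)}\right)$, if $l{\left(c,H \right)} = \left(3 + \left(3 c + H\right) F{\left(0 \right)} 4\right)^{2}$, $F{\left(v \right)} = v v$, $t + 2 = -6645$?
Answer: $-179451692$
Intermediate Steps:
$t = -6647$ ($t = -2 - 6645 = -6647$)
$F{\left(v \right)} = v^{2}$
$l{\left(c,H \right)} = 9$ ($l{\left(c,H \right)} = \left(3 + \left(3 c + H\right) 0^{2} \cdot 4\right)^{2} = \left(3 + \left(H + 3 c\right) 0 \cdot 4\right)^{2} = \left(3 + 0 \cdot 4\right)^{2} = \left(3 + 0\right)^{2} = 3^{2} = 9$)
$\left(41055 - 14021\right) \left(t + l{\left(-30,152 \right)}\right) = \left(41055 - 14021\right) \left(-6647 + 9\right) = 27034 \left(-6638\right) = -179451692$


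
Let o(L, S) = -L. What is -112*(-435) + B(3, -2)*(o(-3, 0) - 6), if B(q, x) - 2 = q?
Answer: 48705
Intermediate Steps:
B(q, x) = 2 + q
-112*(-435) + B(3, -2)*(o(-3, 0) - 6) = -112*(-435) + (2 + 3)*(-1*(-3) - 6) = 48720 + 5*(3 - 6) = 48720 + 5*(-3) = 48720 - 15 = 48705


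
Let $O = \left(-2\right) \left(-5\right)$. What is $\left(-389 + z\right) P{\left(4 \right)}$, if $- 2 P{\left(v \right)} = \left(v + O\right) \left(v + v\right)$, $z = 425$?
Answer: $-2016$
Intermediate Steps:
$O = 10$
$P{\left(v \right)} = - v \left(10 + v\right)$ ($P{\left(v \right)} = - \frac{\left(v + 10\right) \left(v + v\right)}{2} = - \frac{\left(10 + v\right) 2 v}{2} = - \frac{2 v \left(10 + v\right)}{2} = - v \left(10 + v\right)$)
$\left(-389 + z\right) P{\left(4 \right)} = \left(-389 + 425\right) \left(\left(-1\right) 4 \left(10 + 4\right)\right) = 36 \left(\left(-1\right) 4 \cdot 14\right) = 36 \left(-56\right) = -2016$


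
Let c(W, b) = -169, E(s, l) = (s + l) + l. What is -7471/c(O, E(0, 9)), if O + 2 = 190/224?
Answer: 7471/169 ≈ 44.207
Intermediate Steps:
E(s, l) = s + 2*l (E(s, l) = (l + s) + l = s + 2*l)
O = -129/112 (O = -2 + 190/224 = -2 + 190*(1/224) = -2 + 95/112 = -129/112 ≈ -1.1518)
-7471/c(O, E(0, 9)) = -7471/(-169) = -7471*(-1/169) = 7471/169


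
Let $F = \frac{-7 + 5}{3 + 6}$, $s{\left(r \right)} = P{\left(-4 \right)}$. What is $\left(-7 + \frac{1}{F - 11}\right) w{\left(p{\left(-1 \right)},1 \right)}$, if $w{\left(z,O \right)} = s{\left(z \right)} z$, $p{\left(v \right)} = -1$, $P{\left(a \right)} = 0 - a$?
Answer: $\frac{2864}{101} \approx 28.356$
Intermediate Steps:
$P{\left(a \right)} = - a$
$s{\left(r \right)} = 4$ ($s{\left(r \right)} = \left(-1\right) \left(-4\right) = 4$)
$F = - \frac{2}{9} \approx -0.22222$
$w{\left(z,O \right)} = 4 z$
$\left(-7 + \frac{1}{F - 11}\right) w{\left(p{\left(-1 \right)},1 \right)} = \left(-7 + \frac{1}{- \frac{2}{9} - 11}\right) 4 \left(-1\right) = \left(-7 + \frac{1}{- \frac{101}{9}}\right) \left(-4\right) = \left(-7 - \frac{9}{101}\right) \left(-4\right) = \left(- \frac{716}{101}\right) \left(-4\right) = \frac{2864}{101}$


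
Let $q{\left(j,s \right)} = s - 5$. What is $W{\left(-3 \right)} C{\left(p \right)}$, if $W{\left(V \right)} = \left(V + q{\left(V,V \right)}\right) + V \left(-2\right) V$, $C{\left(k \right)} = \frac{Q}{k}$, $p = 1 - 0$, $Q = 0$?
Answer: $0$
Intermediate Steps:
$p = 1$ ($p = 1 + 0 = 1$)
$q{\left(j,s \right)} = -5 + s$
$C{\left(k \right)} = 0$ ($C{\left(k \right)} = \frac{0}{k} = 0$)
$W{\left(V \right)} = -5 - 2 V^{2} + 2 V$ ($W{\left(V \right)} = \left(V + \left(-5 + V\right)\right) + V \left(-2\right) V = \left(-5 + 2 V\right) + - 2 V V = \left(-5 + 2 V\right) - 2 V^{2} = -5 - 2 V^{2} + 2 V$)
$W{\left(-3 \right)} C{\left(p \right)} = \left(-5 - 2 \left(-3\right)^{2} + 2 \left(-3\right)\right) 0 = \left(-5 - 18 - 6\right) 0 = \left(-29\right) 0 = 0$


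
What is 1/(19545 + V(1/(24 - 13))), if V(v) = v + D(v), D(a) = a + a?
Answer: 11/214998 ≈ 5.1163e-5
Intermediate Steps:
D(a) = 2*a
V(v) = 3*v (V(v) = v + 2*v = 3*v)
1/(19545 + V(1/(24 - 13))) = 1/(19545 + 3/(24 - 13)) = 1/(19545 + 3/11) = 1/(214998/11) = 11/214998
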